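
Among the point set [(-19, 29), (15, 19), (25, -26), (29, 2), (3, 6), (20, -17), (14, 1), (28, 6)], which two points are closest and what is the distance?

Computing all pairwise distances among 8 points:

d((-19, 29), (15, 19)) = 35.4401
d((-19, 29), (25, -26)) = 70.4344
d((-19, 29), (29, 2)) = 55.0727
d((-19, 29), (3, 6)) = 31.8277
d((-19, 29), (20, -17)) = 60.3075
d((-19, 29), (14, 1)) = 43.2782
d((-19, 29), (28, 6)) = 52.3259
d((15, 19), (25, -26)) = 46.0977
d((15, 19), (29, 2)) = 22.0227
d((15, 19), (3, 6)) = 17.6918
d((15, 19), (20, -17)) = 36.3456
d((15, 19), (14, 1)) = 18.0278
d((15, 19), (28, 6)) = 18.3848
d((25, -26), (29, 2)) = 28.2843
d((25, -26), (3, 6)) = 38.833
d((25, -26), (20, -17)) = 10.2956
d((25, -26), (14, 1)) = 29.1548
d((25, -26), (28, 6)) = 32.1403
d((29, 2), (3, 6)) = 26.3059
d((29, 2), (20, -17)) = 21.0238
d((29, 2), (14, 1)) = 15.0333
d((29, 2), (28, 6)) = 4.1231 <-- minimum
d((3, 6), (20, -17)) = 28.6007
d((3, 6), (14, 1)) = 12.083
d((3, 6), (28, 6)) = 25.0
d((20, -17), (14, 1)) = 18.9737
d((20, -17), (28, 6)) = 24.3516
d((14, 1), (28, 6)) = 14.8661

Closest pair: (29, 2) and (28, 6) with distance 4.1231

The closest pair is (29, 2) and (28, 6) with Euclidean distance 4.1231. For 8 points, brute-force pairwise comparison is shown above. For large n, the divide-and-conquer algorithm (sort by x, recurse on halves, check the dividing strip) achieves O(n log n).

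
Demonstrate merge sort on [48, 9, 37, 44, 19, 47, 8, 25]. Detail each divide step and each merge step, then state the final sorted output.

Merge sort trace:

Split: [48, 9, 37, 44, 19, 47, 8, 25] -> [48, 9, 37, 44] and [19, 47, 8, 25]
  Split: [48, 9, 37, 44] -> [48, 9] and [37, 44]
    Split: [48, 9] -> [48] and [9]
    Merge: [48] + [9] -> [9, 48]
    Split: [37, 44] -> [37] and [44]
    Merge: [37] + [44] -> [37, 44]
  Merge: [9, 48] + [37, 44] -> [9, 37, 44, 48]
  Split: [19, 47, 8, 25] -> [19, 47] and [8, 25]
    Split: [19, 47] -> [19] and [47]
    Merge: [19] + [47] -> [19, 47]
    Split: [8, 25] -> [8] and [25]
    Merge: [8] + [25] -> [8, 25]
  Merge: [19, 47] + [8, 25] -> [8, 19, 25, 47]
Merge: [9, 37, 44, 48] + [8, 19, 25, 47] -> [8, 9, 19, 25, 37, 44, 47, 48]

Final sorted array: [8, 9, 19, 25, 37, 44, 47, 48]

The merge sort proceeds by recursively splitting the array and merging sorted halves.
After all merges, the sorted array is [8, 9, 19, 25, 37, 44, 47, 48].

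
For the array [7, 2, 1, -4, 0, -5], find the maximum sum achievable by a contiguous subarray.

Using Kadane's algorithm on [7, 2, 1, -4, 0, -5]:

Scanning through the array:
Position 1 (value 2): max_ending_here = 9, max_so_far = 9
Position 2 (value 1): max_ending_here = 10, max_so_far = 10
Position 3 (value -4): max_ending_here = 6, max_so_far = 10
Position 4 (value 0): max_ending_here = 6, max_so_far = 10
Position 5 (value -5): max_ending_here = 1, max_so_far = 10

Maximum subarray: [7, 2, 1]
Maximum sum: 10

The maximum subarray is [7, 2, 1] with sum 10. This subarray runs from index 0 to index 2.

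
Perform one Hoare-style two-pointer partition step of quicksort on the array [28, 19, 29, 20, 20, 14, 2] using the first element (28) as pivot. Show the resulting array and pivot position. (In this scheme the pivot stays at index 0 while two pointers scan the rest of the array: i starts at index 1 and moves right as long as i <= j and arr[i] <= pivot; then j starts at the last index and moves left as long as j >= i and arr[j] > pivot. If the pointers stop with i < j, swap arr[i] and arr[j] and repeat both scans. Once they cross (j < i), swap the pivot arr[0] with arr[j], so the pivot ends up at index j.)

Hoare-style two-pointer partition with pivot = 28:

Initial array: [28, 19, 29, 20, 20, 14, 2]

Pointers start at i = 1, j = 6.
i stops at index 2 (arr[2]=29 > 28), j stops at index 6 (arr[6]=2 <= 28): swap arr[2] and arr[6], array becomes [28, 19, 2, 20, 20, 14, 29]
i ends at 6, j ends at 5: the pointers have crossed (j < i), so scanning stops.

Swap pivot arr[0] with arr[5] to place pivot at position 5: [14, 19, 2, 20, 20, 28, 29]
Pivot position: 5

After partitioning with pivot 28, the array becomes [14, 19, 2, 20, 20, 28, 29]. The pivot is placed at index 5. All elements to the left of the pivot are <= 28, and all elements to the right are > 28.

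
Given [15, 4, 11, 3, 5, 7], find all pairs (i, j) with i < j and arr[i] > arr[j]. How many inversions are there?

Finding inversions in [15, 4, 11, 3, 5, 7]:

(0, 1): arr[0]=15 > arr[1]=4
(0, 2): arr[0]=15 > arr[2]=11
(0, 3): arr[0]=15 > arr[3]=3
(0, 4): arr[0]=15 > arr[4]=5
(0, 5): arr[0]=15 > arr[5]=7
(1, 3): arr[1]=4 > arr[3]=3
(2, 3): arr[2]=11 > arr[3]=3
(2, 4): arr[2]=11 > arr[4]=5
(2, 5): arr[2]=11 > arr[5]=7

Total inversions: 9

The array has 9 inversion(s): (0,1), (0,2), (0,3), (0,4), (0,5), (1,3), (2,3), (2,4), (2,5). Each pair (i,j) satisfies i < j and arr[i] > arr[j].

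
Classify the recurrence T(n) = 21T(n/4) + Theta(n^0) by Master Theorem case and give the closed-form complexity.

Master Theorem for T(n) = 21T(n/4) + O(n^0):

a = 21, b = 4, c = 0
log_b(a) = log_4(21) = 2.1962

Case 1: c = 0 < log_4(21) = 2.1962
T(n) = O(n^(log_4 21))

For T(n) = 21T(n/4) + O(n^0): log_4(21) = 2.1962. This is Case 1 of the Master Theorem (c < log_b(a), work dominated by leaves), giving O(n^(log_4 21)).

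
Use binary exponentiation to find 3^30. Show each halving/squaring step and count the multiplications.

Computing 3^30 by squaring (build up from 3^1; each line after the first costs one multiplication):

3^1 = 3
3^2 = (3^1)^2 = 3^2 = 9
3^3 = 3 * 3^2 = 3 * 9 = 27
3^6 = (3^3)^2 = 27^2 = 729
3^7 = 3 * 3^6 = 3 * 729 = 2187
3^14 = (3^7)^2 = 2187^2 = 4782969
3^15 = 3 * 3^14 = 3 * 4782969 = 14348907
3^30 = (3^15)^2 = 14348907^2 = 205891132094649

Result: 205891132094649
Multiplications needed: 7 (7 lines after 3^1)

3^30 = 205891132094649. Using exponentiation by squaring, this requires 7 multiplications. The key idea: if the exponent is even, square the half-power; if odd, multiply by the base once.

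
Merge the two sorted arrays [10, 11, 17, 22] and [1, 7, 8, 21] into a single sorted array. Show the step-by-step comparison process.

Merging process:

Compare 10 vs 1: take 1 from right. Merged: [1]
Compare 10 vs 7: take 7 from right. Merged: [1, 7]
Compare 10 vs 8: take 8 from right. Merged: [1, 7, 8]
Compare 10 vs 21: take 10 from left. Merged: [1, 7, 8, 10]
Compare 11 vs 21: take 11 from left. Merged: [1, 7, 8, 10, 11]
Compare 17 vs 21: take 17 from left. Merged: [1, 7, 8, 10, 11, 17]
Compare 22 vs 21: take 21 from right. Merged: [1, 7, 8, 10, 11, 17, 21]
Append remaining from left: [22]. Merged: [1, 7, 8, 10, 11, 17, 21, 22]

Final merged array: [1, 7, 8, 10, 11, 17, 21, 22]
Total comparisons: 7

The merged array is [1, 7, 8, 10, 11, 17, 21, 22], requiring 7 comparisons. The merge step runs in O(n) time where n is the total number of elements.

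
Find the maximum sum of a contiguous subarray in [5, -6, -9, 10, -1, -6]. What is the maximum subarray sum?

Using Kadane's algorithm on [5, -6, -9, 10, -1, -6]:

Scanning through the array:
Position 1 (value -6): max_ending_here = -1, max_so_far = 5
Position 2 (value -9): max_ending_here = -9, max_so_far = 5
Position 3 (value 10): max_ending_here = 10, max_so_far = 10
Position 4 (value -1): max_ending_here = 9, max_so_far = 10
Position 5 (value -6): max_ending_here = 3, max_so_far = 10

Maximum subarray: [10]
Maximum sum: 10

The maximum subarray is [10] with sum 10. This subarray runs from index 3 to index 3.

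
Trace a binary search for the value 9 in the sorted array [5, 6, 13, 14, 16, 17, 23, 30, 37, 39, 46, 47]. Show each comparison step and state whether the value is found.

Binary search for 9 in [5, 6, 13, 14, 16, 17, 23, 30, 37, 39, 46, 47]:

lo=0, hi=11, mid=5, arr[mid]=17 -> 17 > 9, search left half
lo=0, hi=4, mid=2, arr[mid]=13 -> 13 > 9, search left half
lo=0, hi=1, mid=0, arr[mid]=5 -> 5 < 9, search right half
lo=1, hi=1, mid=1, arr[mid]=6 -> 6 < 9, search right half
lo=2 > hi=1, target 9 not found

Binary search determines that 9 is not in the array after 4 comparisons. The search space was exhausted without finding the target.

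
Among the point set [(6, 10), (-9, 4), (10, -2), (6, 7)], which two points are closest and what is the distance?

Computing all pairwise distances among 4 points:

d((6, 10), (-9, 4)) = 16.1555
d((6, 10), (10, -2)) = 12.6491
d((6, 10), (6, 7)) = 3.0 <-- minimum
d((-9, 4), (10, -2)) = 19.9249
d((-9, 4), (6, 7)) = 15.2971
d((10, -2), (6, 7)) = 9.8489

Closest pair: (6, 10) and (6, 7) with distance 3.0

The closest pair is (6, 10) and (6, 7) with Euclidean distance 3.0. For 4 points, brute-force pairwise comparison is shown above. For large n, the divide-and-conquer algorithm (sort by x, recurse on halves, check the dividing strip) achieves O(n log n).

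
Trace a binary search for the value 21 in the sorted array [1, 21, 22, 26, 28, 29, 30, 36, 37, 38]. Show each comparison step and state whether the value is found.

Binary search for 21 in [1, 21, 22, 26, 28, 29, 30, 36, 37, 38]:

lo=0, hi=9, mid=4, arr[mid]=28 -> 28 > 21, search left half
lo=0, hi=3, mid=1, arr[mid]=21 -> Found target at index 1!

Binary search finds 21 at index 1 after 2 comparisons. The search repeatedly halves the search space by comparing with the middle element.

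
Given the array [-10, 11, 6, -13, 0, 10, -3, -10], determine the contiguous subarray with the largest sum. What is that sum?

Using Kadane's algorithm on [-10, 11, 6, -13, 0, 10, -3, -10]:

Scanning through the array:
Position 1 (value 11): max_ending_here = 11, max_so_far = 11
Position 2 (value 6): max_ending_here = 17, max_so_far = 17
Position 3 (value -13): max_ending_here = 4, max_so_far = 17
Position 4 (value 0): max_ending_here = 4, max_so_far = 17
Position 5 (value 10): max_ending_here = 14, max_so_far = 17
Position 6 (value -3): max_ending_here = 11, max_so_far = 17
Position 7 (value -10): max_ending_here = 1, max_so_far = 17

Maximum subarray: [11, 6]
Maximum sum: 17

The maximum subarray is [11, 6] with sum 17. This subarray runs from index 1 to index 2.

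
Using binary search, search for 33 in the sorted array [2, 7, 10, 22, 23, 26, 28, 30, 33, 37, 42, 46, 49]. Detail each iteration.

Binary search for 33 in [2, 7, 10, 22, 23, 26, 28, 30, 33, 37, 42, 46, 49]:

lo=0, hi=12, mid=6, arr[mid]=28 -> 28 < 33, search right half
lo=7, hi=12, mid=9, arr[mid]=37 -> 37 > 33, search left half
lo=7, hi=8, mid=7, arr[mid]=30 -> 30 < 33, search right half
lo=8, hi=8, mid=8, arr[mid]=33 -> Found target at index 8!

Binary search finds 33 at index 8 after 4 comparisons. The search repeatedly halves the search space by comparing with the middle element.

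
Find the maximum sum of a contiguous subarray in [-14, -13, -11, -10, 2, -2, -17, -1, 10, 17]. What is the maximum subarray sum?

Using Kadane's algorithm on [-14, -13, -11, -10, 2, -2, -17, -1, 10, 17]:

Scanning through the array:
Position 1 (value -13): max_ending_here = -13, max_so_far = -13
Position 2 (value -11): max_ending_here = -11, max_so_far = -11
Position 3 (value -10): max_ending_here = -10, max_so_far = -10
Position 4 (value 2): max_ending_here = 2, max_so_far = 2
Position 5 (value -2): max_ending_here = 0, max_so_far = 2
Position 6 (value -17): max_ending_here = -17, max_so_far = 2
Position 7 (value -1): max_ending_here = -1, max_so_far = 2
Position 8 (value 10): max_ending_here = 10, max_so_far = 10
Position 9 (value 17): max_ending_here = 27, max_so_far = 27

Maximum subarray: [10, 17]
Maximum sum: 27

The maximum subarray is [10, 17] with sum 27. This subarray runs from index 8 to index 9.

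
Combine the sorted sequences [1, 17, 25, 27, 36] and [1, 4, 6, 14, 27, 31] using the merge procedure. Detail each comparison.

Merging process:

Compare 1 vs 1: take 1 from left. Merged: [1]
Compare 17 vs 1: take 1 from right. Merged: [1, 1]
Compare 17 vs 4: take 4 from right. Merged: [1, 1, 4]
Compare 17 vs 6: take 6 from right. Merged: [1, 1, 4, 6]
Compare 17 vs 14: take 14 from right. Merged: [1, 1, 4, 6, 14]
Compare 17 vs 27: take 17 from left. Merged: [1, 1, 4, 6, 14, 17]
Compare 25 vs 27: take 25 from left. Merged: [1, 1, 4, 6, 14, 17, 25]
Compare 27 vs 27: take 27 from left. Merged: [1, 1, 4, 6, 14, 17, 25, 27]
Compare 36 vs 27: take 27 from right. Merged: [1, 1, 4, 6, 14, 17, 25, 27, 27]
Compare 36 vs 31: take 31 from right. Merged: [1, 1, 4, 6, 14, 17, 25, 27, 27, 31]
Append remaining from left: [36]. Merged: [1, 1, 4, 6, 14, 17, 25, 27, 27, 31, 36]

Final merged array: [1, 1, 4, 6, 14, 17, 25, 27, 27, 31, 36]
Total comparisons: 10

The merged array is [1, 1, 4, 6, 14, 17, 25, 27, 27, 31, 36], requiring 10 comparisons. The merge step runs in O(n) time where n is the total number of elements.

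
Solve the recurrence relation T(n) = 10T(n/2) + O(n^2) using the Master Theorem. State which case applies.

Master Theorem for T(n) = 10T(n/2) + O(n^2):

a = 10, b = 2, c = 2
log_b(a) = log_2(10) = 3.3219

Case 1: c = 2 < log_2(10) = 3.3219
T(n) = O(n^(log_2 10))

For T(n) = 10T(n/2) + O(n^2): log_2(10) = 3.3219. This is Case 1 of the Master Theorem (c < log_b(a), work dominated by leaves), giving O(n^(log_2 10)).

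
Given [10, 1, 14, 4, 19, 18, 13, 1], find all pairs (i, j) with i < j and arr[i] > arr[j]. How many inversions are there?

Finding inversions in [10, 1, 14, 4, 19, 18, 13, 1]:

(0, 1): arr[0]=10 > arr[1]=1
(0, 3): arr[0]=10 > arr[3]=4
(0, 7): arr[0]=10 > arr[7]=1
(2, 3): arr[2]=14 > arr[3]=4
(2, 6): arr[2]=14 > arr[6]=13
(2, 7): arr[2]=14 > arr[7]=1
(3, 7): arr[3]=4 > arr[7]=1
(4, 5): arr[4]=19 > arr[5]=18
(4, 6): arr[4]=19 > arr[6]=13
(4, 7): arr[4]=19 > arr[7]=1
(5, 6): arr[5]=18 > arr[6]=13
(5, 7): arr[5]=18 > arr[7]=1
(6, 7): arr[6]=13 > arr[7]=1

Total inversions: 13

The array has 13 inversion(s): (0,1), (0,3), (0,7), (2,3), (2,6), (2,7), (3,7), (4,5), (4,6), (4,7), (5,6), (5,7), (6,7). Each pair (i,j) satisfies i < j and arr[i] > arr[j].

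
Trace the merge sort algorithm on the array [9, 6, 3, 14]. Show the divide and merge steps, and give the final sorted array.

Merge sort trace:

Split: [9, 6, 3, 14] -> [9, 6] and [3, 14]
  Split: [9, 6] -> [9] and [6]
  Merge: [9] + [6] -> [6, 9]
  Split: [3, 14] -> [3] and [14]
  Merge: [3] + [14] -> [3, 14]
Merge: [6, 9] + [3, 14] -> [3, 6, 9, 14]

Final sorted array: [3, 6, 9, 14]

The merge sort proceeds by recursively splitting the array and merging sorted halves.
After all merges, the sorted array is [3, 6, 9, 14].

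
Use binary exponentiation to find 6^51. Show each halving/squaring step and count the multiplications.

Computing 6^51 by squaring (build up from 6^1; each line after the first costs one multiplication):

6^1 = 6
6^2 = (6^1)^2 = 6^2 = 36
6^3 = 6 * 6^2 = 6 * 36 = 216
6^6 = (6^3)^2 = 216^2 = 46656
6^12 = (6^6)^2 = 46656^2 = 2176782336
6^24 = (6^12)^2 = 2176782336^2 = 4738381338321616896
6^25 = 6 * 6^24 = 6 * 4738381338321616896 = 28430288029929701376
6^50 = (6^25)^2 = 28430288029929701376^2 = 808281277464764060643139600456536293376
6^51 = 6 * 6^50 = 6 * 808281277464764060643139600456536293376 = 4849687664788584363858837602739217760256

Result: 4849687664788584363858837602739217760256
Multiplications needed: 8 (8 lines after 6^1)

6^51 = 4849687664788584363858837602739217760256. Using exponentiation by squaring, this requires 8 multiplications. The key idea: if the exponent is even, square the half-power; if odd, multiply by the base once.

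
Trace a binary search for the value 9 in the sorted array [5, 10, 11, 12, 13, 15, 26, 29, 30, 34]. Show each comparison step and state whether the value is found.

Binary search for 9 in [5, 10, 11, 12, 13, 15, 26, 29, 30, 34]:

lo=0, hi=9, mid=4, arr[mid]=13 -> 13 > 9, search left half
lo=0, hi=3, mid=1, arr[mid]=10 -> 10 > 9, search left half
lo=0, hi=0, mid=0, arr[mid]=5 -> 5 < 9, search right half
lo=1 > hi=0, target 9 not found

Binary search determines that 9 is not in the array after 3 comparisons. The search space was exhausted without finding the target.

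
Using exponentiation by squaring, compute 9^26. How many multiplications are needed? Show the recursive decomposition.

Computing 9^26 by squaring (build up from 9^1; each line after the first costs one multiplication):

9^1 = 9
9^2 = (9^1)^2 = 9^2 = 81
9^3 = 9 * 9^2 = 9 * 81 = 729
9^6 = (9^3)^2 = 729^2 = 531441
9^12 = (9^6)^2 = 531441^2 = 282429536481
9^13 = 9 * 9^12 = 9 * 282429536481 = 2541865828329
9^26 = (9^13)^2 = 2541865828329^2 = 6461081889226673298932241

Result: 6461081889226673298932241
Multiplications needed: 6 (6 lines after 9^1)

9^26 = 6461081889226673298932241. Using exponentiation by squaring, this requires 6 multiplications. The key idea: if the exponent is even, square the half-power; if odd, multiply by the base once.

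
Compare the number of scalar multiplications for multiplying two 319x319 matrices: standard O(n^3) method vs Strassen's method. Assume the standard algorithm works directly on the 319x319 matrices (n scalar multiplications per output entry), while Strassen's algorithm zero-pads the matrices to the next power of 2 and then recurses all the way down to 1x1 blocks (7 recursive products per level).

Matrix multiplication for 319x319 matrices:

Strassen's algorithm requires power-of-2 dimensions. Pad 319x319 to 512x512 (next power of 2).

Standard algorithm: 319^3 = 32461759 multiplications
Strassen's algorithm: 7^(log2(512)) = 7^9 = 40353607 multiplications
Difference: 32461759 - 40353607 = -7891848 (Strassen uses MORE here due to padding overhead — for small or just-over-power-of-2 n, padding can outweigh the per-level savings)

Standard: 32461759 multiplications (319^3). Strassen: 40353607 multiplications (7^9, after padding to 512x512). Strassen reduces 8 recursive multiplications to 7 at each level.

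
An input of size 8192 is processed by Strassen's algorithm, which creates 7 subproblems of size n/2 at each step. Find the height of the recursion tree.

For divide and conquer with division factor 2:

Problem sizes at each level:
Level 0: 8192
Level 1: 4096
Level 2: 2048
Level 3: 1024
Level 4: 512
Level 5: 256
Level 6: 128
Level 7: 64
Level 8: 32
Level 9: 16
Level 10: 8
Level 11: 4
Level 12: 2
Level 13: 1

The root is level 0 and the size-1 base case is level 13 (the tree spans levels 0 through 13, i.e. 14 levels counting the root), so the depth is the number of divisions: log_2(8192) = 13

The recursion tree depth is log_2(8192) = 13. At each level, the problem size is divided by 2, so it takes 13 divisions to reduce to a base case of size 1. The algorithm makes 7 recursive calls at each level.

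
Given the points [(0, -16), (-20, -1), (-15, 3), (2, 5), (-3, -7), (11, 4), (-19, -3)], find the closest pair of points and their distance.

Computing all pairwise distances among 7 points:

d((0, -16), (-20, -1)) = 25.0
d((0, -16), (-15, 3)) = 24.2074
d((0, -16), (2, 5)) = 21.095
d((0, -16), (-3, -7)) = 9.4868
d((0, -16), (11, 4)) = 22.8254
d((0, -16), (-19, -3)) = 23.0217
d((-20, -1), (-15, 3)) = 6.4031
d((-20, -1), (2, 5)) = 22.8035
d((-20, -1), (-3, -7)) = 18.0278
d((-20, -1), (11, 4)) = 31.4006
d((-20, -1), (-19, -3)) = 2.2361 <-- minimum
d((-15, 3), (2, 5)) = 17.1172
d((-15, 3), (-3, -7)) = 15.6205
d((-15, 3), (11, 4)) = 26.0192
d((-15, 3), (-19, -3)) = 7.2111
d((2, 5), (-3, -7)) = 13.0
d((2, 5), (11, 4)) = 9.0554
d((2, 5), (-19, -3)) = 22.4722
d((-3, -7), (11, 4)) = 17.8045
d((-3, -7), (-19, -3)) = 16.4924
d((11, 4), (-19, -3)) = 30.8058

Closest pair: (-20, -1) and (-19, -3) with distance 2.2361

The closest pair is (-20, -1) and (-19, -3) with Euclidean distance 2.2361. For 7 points, brute-force pairwise comparison is shown above. For large n, the divide-and-conquer algorithm (sort by x, recurse on halves, check the dividing strip) achieves O(n log n).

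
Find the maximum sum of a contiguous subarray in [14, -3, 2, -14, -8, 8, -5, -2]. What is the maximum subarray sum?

Using Kadane's algorithm on [14, -3, 2, -14, -8, 8, -5, -2]:

Scanning through the array:
Position 1 (value -3): max_ending_here = 11, max_so_far = 14
Position 2 (value 2): max_ending_here = 13, max_so_far = 14
Position 3 (value -14): max_ending_here = -1, max_so_far = 14
Position 4 (value -8): max_ending_here = -8, max_so_far = 14
Position 5 (value 8): max_ending_here = 8, max_so_far = 14
Position 6 (value -5): max_ending_here = 3, max_so_far = 14
Position 7 (value -2): max_ending_here = 1, max_so_far = 14

Maximum subarray: [14]
Maximum sum: 14

The maximum subarray is [14] with sum 14. This subarray runs from index 0 to index 0.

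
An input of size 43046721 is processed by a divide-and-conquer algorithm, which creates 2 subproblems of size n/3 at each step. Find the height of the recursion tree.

For divide and conquer with division factor 3:

Problem sizes at each level:
Level 0: 43046721
Level 1: 14348907
Level 2: 4782969
Level 3: 1594323
Level 4: 531441
Level 5: 177147
Level 6: 59049
Level 7: 19683
Level 8: 6561
Level 9: 2187
Level 10: 729
Level 11: 243
Level 12: 81
Level 13: 27
Level 14: 9
Level 15: 3
Level 16: 1

The root is level 0 and the size-1 base case is level 16 (the tree spans levels 0 through 16, i.e. 17 levels counting the root), so the depth is the number of divisions: log_3(43046721) = 16

The recursion tree depth is log_3(43046721) = 16. At each level, the problem size is divided by 3, so it takes 16 divisions to reduce to a base case of size 1. The algorithm makes 2 recursive calls at each level.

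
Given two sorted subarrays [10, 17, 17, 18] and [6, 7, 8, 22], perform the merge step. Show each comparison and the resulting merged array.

Merging process:

Compare 10 vs 6: take 6 from right. Merged: [6]
Compare 10 vs 7: take 7 from right. Merged: [6, 7]
Compare 10 vs 8: take 8 from right. Merged: [6, 7, 8]
Compare 10 vs 22: take 10 from left. Merged: [6, 7, 8, 10]
Compare 17 vs 22: take 17 from left. Merged: [6, 7, 8, 10, 17]
Compare 17 vs 22: take 17 from left. Merged: [6, 7, 8, 10, 17, 17]
Compare 18 vs 22: take 18 from left. Merged: [6, 7, 8, 10, 17, 17, 18]
Append remaining from right: [22]. Merged: [6, 7, 8, 10, 17, 17, 18, 22]

Final merged array: [6, 7, 8, 10, 17, 17, 18, 22]
Total comparisons: 7

The merged array is [6, 7, 8, 10, 17, 17, 18, 22], requiring 7 comparisons. The merge step runs in O(n) time where n is the total number of elements.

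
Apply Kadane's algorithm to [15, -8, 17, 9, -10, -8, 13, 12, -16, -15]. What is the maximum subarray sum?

Using Kadane's algorithm on [15, -8, 17, 9, -10, -8, 13, 12, -16, -15]:

Scanning through the array:
Position 1 (value -8): max_ending_here = 7, max_so_far = 15
Position 2 (value 17): max_ending_here = 24, max_so_far = 24
Position 3 (value 9): max_ending_here = 33, max_so_far = 33
Position 4 (value -10): max_ending_here = 23, max_so_far = 33
Position 5 (value -8): max_ending_here = 15, max_so_far = 33
Position 6 (value 13): max_ending_here = 28, max_so_far = 33
Position 7 (value 12): max_ending_here = 40, max_so_far = 40
Position 8 (value -16): max_ending_here = 24, max_so_far = 40
Position 9 (value -15): max_ending_here = 9, max_so_far = 40

Maximum subarray: [15, -8, 17, 9, -10, -8, 13, 12]
Maximum sum: 40

The maximum subarray is [15, -8, 17, 9, -10, -8, 13, 12] with sum 40. This subarray runs from index 0 to index 7.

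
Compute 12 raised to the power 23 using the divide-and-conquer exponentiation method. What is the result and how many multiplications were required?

Computing 12^23 by squaring (build up from 12^1; each line after the first costs one multiplication):

12^1 = 12
12^2 = (12^1)^2 = 12^2 = 144
12^4 = (12^2)^2 = 144^2 = 20736
12^5 = 12 * 12^4 = 12 * 20736 = 248832
12^10 = (12^5)^2 = 248832^2 = 61917364224
12^11 = 12 * 12^10 = 12 * 61917364224 = 743008370688
12^22 = (12^11)^2 = 743008370688^2 = 552061438912436417593344
12^23 = 12 * 12^22 = 12 * 552061438912436417593344 = 6624737266949237011120128

Result: 6624737266949237011120128
Multiplications needed: 7 (7 lines after 12^1)

12^23 = 6624737266949237011120128. Using exponentiation by squaring, this requires 7 multiplications. The key idea: if the exponent is even, square the half-power; if odd, multiply by the base once.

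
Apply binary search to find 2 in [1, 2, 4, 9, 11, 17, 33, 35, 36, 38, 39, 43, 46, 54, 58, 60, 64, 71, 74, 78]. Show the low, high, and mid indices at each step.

Binary search for 2 in [1, 2, 4, 9, 11, 17, 33, 35, 36, 38, 39, 43, 46, 54, 58, 60, 64, 71, 74, 78]:

lo=0, hi=19, mid=9, arr[mid]=38 -> 38 > 2, search left half
lo=0, hi=8, mid=4, arr[mid]=11 -> 11 > 2, search left half
lo=0, hi=3, mid=1, arr[mid]=2 -> Found target at index 1!

Binary search finds 2 at index 1 after 3 comparisons. The search repeatedly halves the search space by comparing with the middle element.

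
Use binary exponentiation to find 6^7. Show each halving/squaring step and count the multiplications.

Computing 6^7 by squaring (build up from 6^1; each line after the first costs one multiplication):

6^1 = 6
6^2 = (6^1)^2 = 6^2 = 36
6^3 = 6 * 6^2 = 6 * 36 = 216
6^6 = (6^3)^2 = 216^2 = 46656
6^7 = 6 * 6^6 = 6 * 46656 = 279936

Result: 279936
Multiplications needed: 4 (4 lines after 6^1)

6^7 = 279936. Using exponentiation by squaring, this requires 4 multiplications. The key idea: if the exponent is even, square the half-power; if odd, multiply by the base once.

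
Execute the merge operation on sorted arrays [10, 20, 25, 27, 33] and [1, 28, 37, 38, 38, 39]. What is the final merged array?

Merging process:

Compare 10 vs 1: take 1 from right. Merged: [1]
Compare 10 vs 28: take 10 from left. Merged: [1, 10]
Compare 20 vs 28: take 20 from left. Merged: [1, 10, 20]
Compare 25 vs 28: take 25 from left. Merged: [1, 10, 20, 25]
Compare 27 vs 28: take 27 from left. Merged: [1, 10, 20, 25, 27]
Compare 33 vs 28: take 28 from right. Merged: [1, 10, 20, 25, 27, 28]
Compare 33 vs 37: take 33 from left. Merged: [1, 10, 20, 25, 27, 28, 33]
Append remaining from right: [37, 38, 38, 39]. Merged: [1, 10, 20, 25, 27, 28, 33, 37, 38, 38, 39]

Final merged array: [1, 10, 20, 25, 27, 28, 33, 37, 38, 38, 39]
Total comparisons: 7

The merged array is [1, 10, 20, 25, 27, 28, 33, 37, 38, 38, 39], requiring 7 comparisons. The merge step runs in O(n) time where n is the total number of elements.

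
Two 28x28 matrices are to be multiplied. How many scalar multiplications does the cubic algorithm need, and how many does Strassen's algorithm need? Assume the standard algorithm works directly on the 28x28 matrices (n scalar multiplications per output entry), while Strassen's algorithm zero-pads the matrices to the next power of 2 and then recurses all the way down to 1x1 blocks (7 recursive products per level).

Matrix multiplication for 28x28 matrices:

Strassen's algorithm requires power-of-2 dimensions. Pad 28x28 to 32x32 (next power of 2).

Standard algorithm: 28^3 = 21952 multiplications
Strassen's algorithm: 7^(log2(32)) = 7^5 = 16807 multiplications
Savings: 21952 - 16807 = 5145 multiplications

Standard: 21952 multiplications (28^3). Strassen: 16807 multiplications (7^5, after padding to 32x32). Strassen reduces 8 recursive multiplications to 7 at each level.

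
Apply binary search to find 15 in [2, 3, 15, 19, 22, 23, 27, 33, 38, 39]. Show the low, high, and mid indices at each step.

Binary search for 15 in [2, 3, 15, 19, 22, 23, 27, 33, 38, 39]:

lo=0, hi=9, mid=4, arr[mid]=22 -> 22 > 15, search left half
lo=0, hi=3, mid=1, arr[mid]=3 -> 3 < 15, search right half
lo=2, hi=3, mid=2, arr[mid]=15 -> Found target at index 2!

Binary search finds 15 at index 2 after 3 comparisons. The search repeatedly halves the search space by comparing with the middle element.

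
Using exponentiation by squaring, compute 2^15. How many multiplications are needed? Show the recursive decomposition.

Computing 2^15 by squaring (build up from 2^1; each line after the first costs one multiplication):

2^1 = 2
2^2 = (2^1)^2 = 2^2 = 4
2^3 = 2 * 2^2 = 2 * 4 = 8
2^6 = (2^3)^2 = 8^2 = 64
2^7 = 2 * 2^6 = 2 * 64 = 128
2^14 = (2^7)^2 = 128^2 = 16384
2^15 = 2 * 2^14 = 2 * 16384 = 32768

Result: 32768
Multiplications needed: 6 (6 lines after 2^1)

2^15 = 32768. Using exponentiation by squaring, this requires 6 multiplications. The key idea: if the exponent is even, square the half-power; if odd, multiply by the base once.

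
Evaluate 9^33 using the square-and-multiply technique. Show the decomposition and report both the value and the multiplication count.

Computing 9^33 by squaring (build up from 9^1; each line after the first costs one multiplication):

9^1 = 9
9^2 = (9^1)^2 = 9^2 = 81
9^4 = (9^2)^2 = 81^2 = 6561
9^8 = (9^4)^2 = 6561^2 = 43046721
9^16 = (9^8)^2 = 43046721^2 = 1853020188851841
9^32 = (9^16)^2 = 1853020188851841^2 = 3433683820292512484657849089281
9^33 = 9 * 9^32 = 9 * 3433683820292512484657849089281 = 30903154382632612361920641803529

Result: 30903154382632612361920641803529
Multiplications needed: 6 (6 lines after 9^1)

9^33 = 30903154382632612361920641803529. Using exponentiation by squaring, this requires 6 multiplications. The key idea: if the exponent is even, square the half-power; if odd, multiply by the base once.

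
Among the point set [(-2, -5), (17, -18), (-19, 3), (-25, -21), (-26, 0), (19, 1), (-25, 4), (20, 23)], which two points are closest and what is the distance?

Computing all pairwise distances among 8 points:

d((-2, -5), (17, -18)) = 23.0217
d((-2, -5), (-19, 3)) = 18.7883
d((-2, -5), (-25, -21)) = 28.0179
d((-2, -5), (-26, 0)) = 24.5153
d((-2, -5), (19, 1)) = 21.8403
d((-2, -5), (-25, 4)) = 24.6982
d((-2, -5), (20, 23)) = 35.609
d((17, -18), (-19, 3)) = 41.6773
d((17, -18), (-25, -21)) = 42.107
d((17, -18), (-26, 0)) = 46.6154
d((17, -18), (19, 1)) = 19.105
d((17, -18), (-25, 4)) = 47.4131
d((17, -18), (20, 23)) = 41.1096
d((-19, 3), (-25, -21)) = 24.7386
d((-19, 3), (-26, 0)) = 7.6158
d((-19, 3), (19, 1)) = 38.0526
d((-19, 3), (-25, 4)) = 6.0828
d((-19, 3), (20, 23)) = 43.8292
d((-25, -21), (-26, 0)) = 21.0238
d((-25, -21), (19, 1)) = 49.1935
d((-25, -21), (-25, 4)) = 25.0
d((-25, -21), (20, 23)) = 62.9365
d((-26, 0), (19, 1)) = 45.0111
d((-26, 0), (-25, 4)) = 4.1231 <-- minimum
d((-26, 0), (20, 23)) = 51.4296
d((19, 1), (-25, 4)) = 44.1022
d((19, 1), (20, 23)) = 22.0227
d((-25, 4), (20, 23)) = 48.8467

Closest pair: (-26, 0) and (-25, 4) with distance 4.1231

The closest pair is (-26, 0) and (-25, 4) with Euclidean distance 4.1231. For 8 points, brute-force pairwise comparison is shown above. For large n, the divide-and-conquer algorithm (sort by x, recurse on halves, check the dividing strip) achieves O(n log n).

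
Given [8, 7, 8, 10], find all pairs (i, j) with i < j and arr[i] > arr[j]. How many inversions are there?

Finding inversions in [8, 7, 8, 10]:

(0, 1): arr[0]=8 > arr[1]=7

Total inversions: 1

The array has 1 inversion(s): (0,1). Each pair (i,j) satisfies i < j and arr[i] > arr[j].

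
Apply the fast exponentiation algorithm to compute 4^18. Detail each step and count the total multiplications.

Computing 4^18 by squaring (build up from 4^1; each line after the first costs one multiplication):

4^1 = 4
4^2 = (4^1)^2 = 4^2 = 16
4^4 = (4^2)^2 = 16^2 = 256
4^8 = (4^4)^2 = 256^2 = 65536
4^9 = 4 * 4^8 = 4 * 65536 = 262144
4^18 = (4^9)^2 = 262144^2 = 68719476736

Result: 68719476736
Multiplications needed: 5 (5 lines after 4^1)

4^18 = 68719476736. Using exponentiation by squaring, this requires 5 multiplications. The key idea: if the exponent is even, square the half-power; if odd, multiply by the base once.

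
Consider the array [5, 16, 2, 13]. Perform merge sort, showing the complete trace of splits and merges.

Merge sort trace:

Split: [5, 16, 2, 13] -> [5, 16] and [2, 13]
  Split: [5, 16] -> [5] and [16]
  Merge: [5] + [16] -> [5, 16]
  Split: [2, 13] -> [2] and [13]
  Merge: [2] + [13] -> [2, 13]
Merge: [5, 16] + [2, 13] -> [2, 5, 13, 16]

Final sorted array: [2, 5, 13, 16]

The merge sort proceeds by recursively splitting the array and merging sorted halves.
After all merges, the sorted array is [2, 5, 13, 16].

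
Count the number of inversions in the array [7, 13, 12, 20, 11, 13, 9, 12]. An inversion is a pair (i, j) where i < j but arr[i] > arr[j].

Finding inversions in [7, 13, 12, 20, 11, 13, 9, 12]:

(1, 2): arr[1]=13 > arr[2]=12
(1, 4): arr[1]=13 > arr[4]=11
(1, 6): arr[1]=13 > arr[6]=9
(1, 7): arr[1]=13 > arr[7]=12
(2, 4): arr[2]=12 > arr[4]=11
(2, 6): arr[2]=12 > arr[6]=9
(3, 4): arr[3]=20 > arr[4]=11
(3, 5): arr[3]=20 > arr[5]=13
(3, 6): arr[3]=20 > arr[6]=9
(3, 7): arr[3]=20 > arr[7]=12
(4, 6): arr[4]=11 > arr[6]=9
(5, 6): arr[5]=13 > arr[6]=9
(5, 7): arr[5]=13 > arr[7]=12

Total inversions: 13

The array has 13 inversion(s): (1,2), (1,4), (1,6), (1,7), (2,4), (2,6), (3,4), (3,5), (3,6), (3,7), (4,6), (5,6), (5,7). Each pair (i,j) satisfies i < j and arr[i] > arr[j].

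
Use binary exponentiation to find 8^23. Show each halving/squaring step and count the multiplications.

Computing 8^23 by squaring (build up from 8^1; each line after the first costs one multiplication):

8^1 = 8
8^2 = (8^1)^2 = 8^2 = 64
8^4 = (8^2)^2 = 64^2 = 4096
8^5 = 8 * 8^4 = 8 * 4096 = 32768
8^10 = (8^5)^2 = 32768^2 = 1073741824
8^11 = 8 * 8^10 = 8 * 1073741824 = 8589934592
8^22 = (8^11)^2 = 8589934592^2 = 73786976294838206464
8^23 = 8 * 8^22 = 8 * 73786976294838206464 = 590295810358705651712

Result: 590295810358705651712
Multiplications needed: 7 (7 lines after 8^1)

8^23 = 590295810358705651712. Using exponentiation by squaring, this requires 7 multiplications. The key idea: if the exponent is even, square the half-power; if odd, multiply by the base once.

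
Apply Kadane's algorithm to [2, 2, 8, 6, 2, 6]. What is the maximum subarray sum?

Using Kadane's algorithm on [2, 2, 8, 6, 2, 6]:

Scanning through the array:
Position 1 (value 2): max_ending_here = 4, max_so_far = 4
Position 2 (value 8): max_ending_here = 12, max_so_far = 12
Position 3 (value 6): max_ending_here = 18, max_so_far = 18
Position 4 (value 2): max_ending_here = 20, max_so_far = 20
Position 5 (value 6): max_ending_here = 26, max_so_far = 26

Maximum subarray: [2, 2, 8, 6, 2, 6]
Maximum sum: 26

The maximum subarray is [2, 2, 8, 6, 2, 6] with sum 26. This subarray runs from index 0 to index 5.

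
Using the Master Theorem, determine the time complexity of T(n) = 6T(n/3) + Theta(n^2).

Master Theorem for T(n) = 6T(n/3) + O(n^2):

a = 6, b = 3, c = 2
log_b(a) = log_3(6) = 1.6309

Case 3: c = 2 > log_3(6) = 1.6309
T(n) = O(n^2) = O(n^2)

For T(n) = 6T(n/3) + O(n^2): log_3(6) = 1.6309. This is Case 3 of the Master Theorem (c > log_b(a), work dominated by root), giving O(n^2).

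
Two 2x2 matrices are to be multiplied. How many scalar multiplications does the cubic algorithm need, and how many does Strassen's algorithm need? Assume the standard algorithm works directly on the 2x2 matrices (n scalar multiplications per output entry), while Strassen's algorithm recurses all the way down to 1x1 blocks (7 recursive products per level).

Matrix multiplication for 2x2 matrices:

Standard algorithm: 2^3 = 8 multiplications
Strassen's algorithm: 7^(log2(2)) = 7^1 = 7 multiplications
Savings: 8 - 7 = 1 multiplications

Standard: 8 multiplications (2^3). Strassen: 7 multiplications (7^1). Strassen reduces 8 recursive multiplications to 7 at each level.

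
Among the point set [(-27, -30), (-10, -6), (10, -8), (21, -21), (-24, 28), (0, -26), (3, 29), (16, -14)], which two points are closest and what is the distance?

Computing all pairwise distances among 8 points:

d((-27, -30), (-10, -6)) = 29.4109
d((-27, -30), (10, -8)) = 43.0465
d((-27, -30), (21, -21)) = 48.8365
d((-27, -30), (-24, 28)) = 58.0775
d((-27, -30), (0, -26)) = 27.2947
d((-27, -30), (3, 29)) = 66.1891
d((-27, -30), (16, -14)) = 45.8803
d((-10, -6), (10, -8)) = 20.0998
d((-10, -6), (21, -21)) = 34.4384
d((-10, -6), (-24, 28)) = 36.7696
d((-10, -6), (0, -26)) = 22.3607
d((-10, -6), (3, 29)) = 37.3363
d((-10, -6), (16, -14)) = 27.2029
d((10, -8), (21, -21)) = 17.0294
d((10, -8), (-24, 28)) = 49.5177
d((10, -8), (0, -26)) = 20.5913
d((10, -8), (3, 29)) = 37.6563
d((10, -8), (16, -14)) = 8.4853 <-- minimum
d((21, -21), (-24, 28)) = 66.5282
d((21, -21), (0, -26)) = 21.587
d((21, -21), (3, 29)) = 53.1413
d((21, -21), (16, -14)) = 8.6023
d((-24, 28), (0, -26)) = 59.0931
d((-24, 28), (3, 29)) = 27.0185
d((-24, 28), (16, -14)) = 58.0
d((0, -26), (3, 29)) = 55.0818
d((0, -26), (16, -14)) = 20.0
d((3, 29), (16, -14)) = 44.9222

Closest pair: (10, -8) and (16, -14) with distance 8.4853

The closest pair is (10, -8) and (16, -14) with Euclidean distance 8.4853. For 8 points, brute-force pairwise comparison is shown above. For large n, the divide-and-conquer algorithm (sort by x, recurse on halves, check the dividing strip) achieves O(n log n).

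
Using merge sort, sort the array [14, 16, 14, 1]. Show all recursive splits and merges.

Merge sort trace:

Split: [14, 16, 14, 1] -> [14, 16] and [14, 1]
  Split: [14, 16] -> [14] and [16]
  Merge: [14] + [16] -> [14, 16]
  Split: [14, 1] -> [14] and [1]
  Merge: [14] + [1] -> [1, 14]
Merge: [14, 16] + [1, 14] -> [1, 14, 14, 16]

Final sorted array: [1, 14, 14, 16]

The merge sort proceeds by recursively splitting the array and merging sorted halves.
After all merges, the sorted array is [1, 14, 14, 16].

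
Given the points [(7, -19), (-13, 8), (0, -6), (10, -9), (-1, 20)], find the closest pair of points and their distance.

Computing all pairwise distances among 5 points:

d((7, -19), (-13, 8)) = 33.6006
d((7, -19), (0, -6)) = 14.7648
d((7, -19), (10, -9)) = 10.4403 <-- minimum
d((7, -19), (-1, 20)) = 39.8121
d((-13, 8), (0, -6)) = 19.105
d((-13, 8), (10, -9)) = 28.6007
d((-13, 8), (-1, 20)) = 16.9706
d((0, -6), (10, -9)) = 10.4403 <-- minimum
d((0, -6), (-1, 20)) = 26.0192
d((10, -9), (-1, 20)) = 31.0161

Minimum distance: 10.4403 (tie among 2 pairs: (7, -19) and (10, -9); (0, -6) and (10, -9))

The minimum Euclidean distance is 10.4403. There is a tie: 2 pairs achieve this minimum — (7, -19) and (10, -9); (0, -6) and (10, -9). Any of these is a valid closest pair. For 5 points, brute-force pairwise comparison is shown above. For large n, the divide-and-conquer algorithm (sort by x, recurse on halves, check the dividing strip) achieves O(n log n).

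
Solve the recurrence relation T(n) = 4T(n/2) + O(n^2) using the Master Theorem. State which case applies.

Master Theorem for T(n) = 4T(n/2) + O(n^2):

a = 4, b = 2, c = 2
log_b(a) = log_2(4) = 2.0000

Case 2: c = 2 = log_2(4) = 2.0000
T(n) = O(n^2 log n) = O(n^2 log n)

For T(n) = 4T(n/2) + O(n^2): log_2(4) = 2.0000. This is Case 2 of the Master Theorem (c = log_b(a), equal work at all levels), giving O(n^2 log n).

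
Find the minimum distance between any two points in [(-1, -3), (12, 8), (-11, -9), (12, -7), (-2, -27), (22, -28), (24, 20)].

Computing all pairwise distances among 7 points:

d((-1, -3), (12, 8)) = 17.0294
d((-1, -3), (-11, -9)) = 11.6619 <-- minimum
d((-1, -3), (12, -7)) = 13.6015
d((-1, -3), (-2, -27)) = 24.0208
d((-1, -3), (22, -28)) = 33.9706
d((-1, -3), (24, 20)) = 33.9706
d((12, 8), (-11, -9)) = 28.6007
d((12, 8), (12, -7)) = 15.0
d((12, 8), (-2, -27)) = 37.6962
d((12, 8), (22, -28)) = 37.3631
d((12, 8), (24, 20)) = 16.9706
d((-11, -9), (12, -7)) = 23.0868
d((-11, -9), (-2, -27)) = 20.1246
d((-11, -9), (22, -28)) = 38.0789
d((-11, -9), (24, 20)) = 45.4533
d((12, -7), (-2, -27)) = 24.4131
d((12, -7), (22, -28)) = 23.2594
d((12, -7), (24, 20)) = 29.5466
d((-2, -27), (22, -28)) = 24.0208
d((-2, -27), (24, 20)) = 53.7122
d((22, -28), (24, 20)) = 48.0416

Closest pair: (-1, -3) and (-11, -9) with distance 11.6619

The closest pair is (-1, -3) and (-11, -9) with Euclidean distance 11.6619. For 7 points, brute-force pairwise comparison is shown above. For large n, the divide-and-conquer algorithm (sort by x, recurse on halves, check the dividing strip) achieves O(n log n).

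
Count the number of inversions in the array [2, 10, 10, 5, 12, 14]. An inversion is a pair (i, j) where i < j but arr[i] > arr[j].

Finding inversions in [2, 10, 10, 5, 12, 14]:

(1, 3): arr[1]=10 > arr[3]=5
(2, 3): arr[2]=10 > arr[3]=5

Total inversions: 2

The array has 2 inversion(s): (1,3), (2,3). Each pair (i,j) satisfies i < j and arr[i] > arr[j].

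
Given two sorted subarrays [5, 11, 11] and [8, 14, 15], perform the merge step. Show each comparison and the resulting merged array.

Merging process:

Compare 5 vs 8: take 5 from left. Merged: [5]
Compare 11 vs 8: take 8 from right. Merged: [5, 8]
Compare 11 vs 14: take 11 from left. Merged: [5, 8, 11]
Compare 11 vs 14: take 11 from left. Merged: [5, 8, 11, 11]
Append remaining from right: [14, 15]. Merged: [5, 8, 11, 11, 14, 15]

Final merged array: [5, 8, 11, 11, 14, 15]
Total comparisons: 4

The merged array is [5, 8, 11, 11, 14, 15], requiring 4 comparisons. The merge step runs in O(n) time where n is the total number of elements.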